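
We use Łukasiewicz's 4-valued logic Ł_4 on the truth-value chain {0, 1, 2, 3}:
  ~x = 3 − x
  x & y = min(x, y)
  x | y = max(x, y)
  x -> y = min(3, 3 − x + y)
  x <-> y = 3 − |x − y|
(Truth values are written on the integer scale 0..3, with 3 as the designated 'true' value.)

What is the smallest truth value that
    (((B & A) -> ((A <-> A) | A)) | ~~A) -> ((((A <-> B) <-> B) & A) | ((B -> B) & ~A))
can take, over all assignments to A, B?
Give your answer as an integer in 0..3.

2

Take A = 1, B = 0:
B & A = 0 & 1 = 0
A <-> A = 1 <-> 1 = 3
(A <-> A) | A = 3 | 1 = 3
(B & A) -> ((A <-> A) | A) = 0 -> 3 = 3
~A = ~1 = 2
~~A = ~2 = 1
((B & A) -> ((A <-> A) | A)) | ~~A = 3 | 1 = 3
A <-> B = 1 <-> 0 = 2
(A <-> B) <-> B = 2 <-> 0 = 1
((A <-> B) <-> B) & A = 1 & 1 = 1
B -> B = 0 -> 0 = 3
~A = ~1 = 2
(B -> B) & ~A = 3 & 2 = 2
(((A <-> B) <-> B) & A) | ((B -> B) & ~A) = 1 | 2 = 2
(((B & A) -> ((A <-> A) | A)) | ~~A) -> ((((A <-> B) <-> B) & A) | ((B -> B) & ~A)) = 3 -> 2 = 2
No assignment yields a value below 2, so this is the minimum.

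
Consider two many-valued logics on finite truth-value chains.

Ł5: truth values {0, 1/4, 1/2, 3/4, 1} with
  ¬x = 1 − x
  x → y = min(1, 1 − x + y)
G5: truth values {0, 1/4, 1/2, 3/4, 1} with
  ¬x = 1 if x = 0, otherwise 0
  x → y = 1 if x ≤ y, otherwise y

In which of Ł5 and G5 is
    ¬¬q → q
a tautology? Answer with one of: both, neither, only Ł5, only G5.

In Ł5: every assignment gives 1 — tautology.
In G5: at q = 1/4 the value is 1/4 — not a tautology.

only Ł5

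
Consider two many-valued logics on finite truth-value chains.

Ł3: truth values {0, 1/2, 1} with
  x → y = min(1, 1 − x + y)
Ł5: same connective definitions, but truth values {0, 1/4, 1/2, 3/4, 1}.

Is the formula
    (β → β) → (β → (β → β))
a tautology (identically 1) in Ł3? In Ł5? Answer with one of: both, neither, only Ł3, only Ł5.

In Ł3: every assignment gives 1 — tautology.
In Ł5: every assignment gives 1 — tautology.

both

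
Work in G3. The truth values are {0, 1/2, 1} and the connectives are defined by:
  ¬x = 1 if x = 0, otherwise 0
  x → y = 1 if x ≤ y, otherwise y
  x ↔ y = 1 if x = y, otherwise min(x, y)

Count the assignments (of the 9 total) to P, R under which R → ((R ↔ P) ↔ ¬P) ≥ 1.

3

P = 0, R = 0 ↦ 1  ≥
P = 0, R = 1/2 ↦ 0  <
P = 0, R = 1 ↦ 0  <
P = 1/2, R = 0 ↦ 1  ≥
P = 1/2, R = 1/2 ↦ 0  <
P = 1/2, R = 1 ↦ 0  <
P = 1, R = 0 ↦ 1  ≥
P = 1, R = 1/2 ↦ 0  <
P = 1, R = 1 ↦ 0  <
So 3 of the 9 assignments meet the threshold.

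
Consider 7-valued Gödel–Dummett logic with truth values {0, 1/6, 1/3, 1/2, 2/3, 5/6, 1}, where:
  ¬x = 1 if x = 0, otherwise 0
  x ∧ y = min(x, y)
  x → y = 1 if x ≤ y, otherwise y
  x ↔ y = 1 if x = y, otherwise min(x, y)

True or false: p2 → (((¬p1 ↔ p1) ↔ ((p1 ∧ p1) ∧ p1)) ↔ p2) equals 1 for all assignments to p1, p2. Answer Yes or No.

Counterexample: take p1 = 1/6, p2 = 1/6.
¬p1 = ¬1/6 = 0
¬p1 ↔ p1 = 0 ↔ 1/6 = 0
p1 ∧ p1 = 1/6 ∧ 1/6 = 1/6
(p1 ∧ p1) ∧ p1 = 1/6 ∧ 1/6 = 1/6
(¬p1 ↔ p1) ↔ ((p1 ∧ p1) ∧ p1) = 0 ↔ 1/6 = 0
((¬p1 ↔ p1) ↔ ((p1 ∧ p1) ∧ p1)) ↔ p2 = 0 ↔ 1/6 = 0
p2 → (((¬p1 ↔ p1) ↔ ((p1 ∧ p1) ∧ p1)) ↔ p2) = 1/6 → 0 = 0
This gives 0 ≠ 1.

No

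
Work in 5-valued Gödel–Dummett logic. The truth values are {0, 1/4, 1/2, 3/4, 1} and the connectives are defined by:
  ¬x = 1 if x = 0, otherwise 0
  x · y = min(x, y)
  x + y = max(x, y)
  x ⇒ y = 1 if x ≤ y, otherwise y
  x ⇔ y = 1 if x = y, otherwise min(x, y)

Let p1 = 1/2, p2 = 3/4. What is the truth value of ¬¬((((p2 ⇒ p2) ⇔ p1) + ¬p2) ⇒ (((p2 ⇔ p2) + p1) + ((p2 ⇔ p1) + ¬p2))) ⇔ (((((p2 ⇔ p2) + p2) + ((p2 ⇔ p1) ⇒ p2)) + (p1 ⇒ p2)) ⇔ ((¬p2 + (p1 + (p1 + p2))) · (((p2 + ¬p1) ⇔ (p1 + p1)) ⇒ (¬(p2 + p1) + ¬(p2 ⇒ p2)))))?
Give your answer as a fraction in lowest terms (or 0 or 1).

p2 ⇒ p2 = 3/4 ⇒ 3/4 = 1
(p2 ⇒ p2) ⇔ p1 = 1 ⇔ 1/2 = 1/2
¬p2 = ¬3/4 = 0
((p2 ⇒ p2) ⇔ p1) + ¬p2 = 1/2 + 0 = 1/2
p2 ⇔ p2 = 3/4 ⇔ 3/4 = 1
(p2 ⇔ p2) + p1 = 1 + 1/2 = 1
p2 ⇔ p1 = 3/4 ⇔ 1/2 = 1/2
¬p2 = ¬3/4 = 0
(p2 ⇔ p1) + ¬p2 = 1/2 + 0 = 1/2
((p2 ⇔ p2) + p1) + ((p2 ⇔ p1) + ¬p2) = 1 + 1/2 = 1
(((p2 ⇒ p2) ⇔ p1) + ¬p2) ⇒ (((p2 ⇔ p2) + p1) + ((p2 ⇔ p1) + ¬p2)) = 1/2 ⇒ 1 = 1
¬((((p2 ⇒ p2) ⇔ p1) + ¬p2) ⇒ (((p2 ⇔ p2) + p1) + ((p2 ⇔ p1) + ¬p2))) = ¬1 = 0
¬¬((((p2 ⇒ p2) ⇔ p1) + ¬p2) ⇒ (((p2 ⇔ p2) + p1) + ((p2 ⇔ p1) + ¬p2))) = ¬0 = 1
p2 ⇔ p2 = 3/4 ⇔ 3/4 = 1
(p2 ⇔ p2) + p2 = 1 + 3/4 = 1
p2 ⇔ p1 = 3/4 ⇔ 1/2 = 1/2
(p2 ⇔ p1) ⇒ p2 = 1/2 ⇒ 3/4 = 1
((p2 ⇔ p2) + p2) + ((p2 ⇔ p1) ⇒ p2) = 1 + 1 = 1
p1 ⇒ p2 = 1/2 ⇒ 3/4 = 1
(((p2 ⇔ p2) + p2) + ((p2 ⇔ p1) ⇒ p2)) + (p1 ⇒ p2) = 1 + 1 = 1
¬p2 = ¬3/4 = 0
p1 + p2 = 1/2 + 3/4 = 3/4
p1 + (p1 + p2) = 1/2 + 3/4 = 3/4
¬p2 + (p1 + (p1 + p2)) = 0 + 3/4 = 3/4
¬p1 = ¬1/2 = 0
p2 + ¬p1 = 3/4 + 0 = 3/4
p1 + p1 = 1/2 + 1/2 = 1/2
(p2 + ¬p1) ⇔ (p1 + p1) = 3/4 ⇔ 1/2 = 1/2
p2 + p1 = 3/4 + 1/2 = 3/4
¬(p2 + p1) = ¬3/4 = 0
p2 ⇒ p2 = 3/4 ⇒ 3/4 = 1
¬(p2 ⇒ p2) = ¬1 = 0
¬(p2 + p1) + ¬(p2 ⇒ p2) = 0 + 0 = 0
((p2 + ¬p1) ⇔ (p1 + p1)) ⇒ (¬(p2 + p1) + ¬(p2 ⇒ p2)) = 1/2 ⇒ 0 = 0
(¬p2 + (p1 + (p1 + p2))) · (((p2 + ¬p1) ⇔ (p1 + p1)) ⇒ (¬(p2 + p1) + ¬(p2 ⇒ p2))) = 3/4 · 0 = 0
((((p2 ⇔ p2) + p2) + ((p2 ⇔ p1) ⇒ p2)) + (p1 ⇒ p2)) ⇔ ((¬p2 + (p1 + (p1 + p2))) · (((p2 + ¬p1) ⇔ (p1 + p1)) ⇒ (¬(p2 + p1) + ¬(p2 ⇒ p2)))) = 1 ⇔ 0 = 0
¬¬((((p2 ⇒ p2) ⇔ p1) + ¬p2) ⇒ (((p2 ⇔ p2) + p1) + ((p2 ⇔ p1) + ¬p2))) ⇔ (((((p2 ⇔ p2) + p2) + ((p2 ⇔ p1) ⇒ p2)) + (p1 ⇒ p2)) ⇔ ((¬p2 + (p1 + (p1 + p2))) · (((p2 + ¬p1) ⇔ (p1 + p1)) ⇒ (¬(p2 + p1) + ¬(p2 ⇒ p2))))) = 1 ⇔ 0 = 0

0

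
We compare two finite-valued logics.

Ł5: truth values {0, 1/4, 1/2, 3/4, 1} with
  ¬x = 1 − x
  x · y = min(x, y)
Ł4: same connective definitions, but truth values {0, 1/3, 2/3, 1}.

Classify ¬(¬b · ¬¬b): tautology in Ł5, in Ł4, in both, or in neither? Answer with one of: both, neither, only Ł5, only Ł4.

In Ł5: at b = 1/4 the value is 3/4 — not a tautology.
In Ł4: at b = 1/3 the value is 2/3 — not a tautology.

neither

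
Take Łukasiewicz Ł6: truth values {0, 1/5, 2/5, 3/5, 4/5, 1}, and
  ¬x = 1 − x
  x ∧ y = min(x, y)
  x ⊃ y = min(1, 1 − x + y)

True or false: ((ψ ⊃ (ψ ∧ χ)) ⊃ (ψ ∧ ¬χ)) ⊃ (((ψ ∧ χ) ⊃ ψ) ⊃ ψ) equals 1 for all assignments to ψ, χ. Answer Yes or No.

Counterexample: take ψ = 1/5, χ = 0.
ψ ∧ χ = 1/5 ∧ 0 = 0
ψ ⊃ (ψ ∧ χ) = 1/5 ⊃ 0 = 4/5
¬χ = ¬0 = 1
ψ ∧ ¬χ = 1/5 ∧ 1 = 1/5
(ψ ⊃ (ψ ∧ χ)) ⊃ (ψ ∧ ¬χ) = 4/5 ⊃ 1/5 = 2/5
ψ ∧ χ = 1/5 ∧ 0 = 0
(ψ ∧ χ) ⊃ ψ = 0 ⊃ 1/5 = 1
((ψ ∧ χ) ⊃ ψ) ⊃ ψ = 1 ⊃ 1/5 = 1/5
((ψ ⊃ (ψ ∧ χ)) ⊃ (ψ ∧ ¬χ)) ⊃ (((ψ ∧ χ) ⊃ ψ) ⊃ ψ) = 2/5 ⊃ 1/5 = 4/5
This gives 4/5 ≠ 1.

No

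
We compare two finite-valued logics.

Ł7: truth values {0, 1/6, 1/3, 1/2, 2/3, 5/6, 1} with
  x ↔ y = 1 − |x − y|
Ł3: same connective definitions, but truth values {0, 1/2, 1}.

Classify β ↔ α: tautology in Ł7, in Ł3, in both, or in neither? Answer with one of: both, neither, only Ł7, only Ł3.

In Ł7: at α = 0, β = 1/6 the value is 5/6 — not a tautology.
In Ł3: at α = 0, β = 1/2 the value is 1/2 — not a tautology.

neither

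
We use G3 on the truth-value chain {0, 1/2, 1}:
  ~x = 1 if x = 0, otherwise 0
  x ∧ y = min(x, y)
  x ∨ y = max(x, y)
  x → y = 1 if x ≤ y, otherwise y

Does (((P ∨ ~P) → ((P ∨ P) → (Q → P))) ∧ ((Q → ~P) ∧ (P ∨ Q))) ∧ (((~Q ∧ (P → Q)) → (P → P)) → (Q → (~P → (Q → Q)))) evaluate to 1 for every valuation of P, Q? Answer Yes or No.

Counterexample: take P = 0, Q = 0.
~P = ~0 = 1
P ∨ ~P = 0 ∨ 1 = 1
P ∨ P = 0 ∨ 0 = 0
Q → P = 0 → 0 = 1
(P ∨ P) → (Q → P) = 0 → 1 = 1
(P ∨ ~P) → ((P ∨ P) → (Q → P)) = 1 → 1 = 1
~P = ~0 = 1
Q → ~P = 0 → 1 = 1
P ∨ Q = 0 ∨ 0 = 0
(Q → ~P) ∧ (P ∨ Q) = 1 ∧ 0 = 0
((P ∨ ~P) → ((P ∨ P) → (Q → P))) ∧ ((Q → ~P) ∧ (P ∨ Q)) = 1 ∧ 0 = 0
~Q = ~0 = 1
P → Q = 0 → 0 = 1
~Q ∧ (P → Q) = 1 ∧ 1 = 1
P → P = 0 → 0 = 1
(~Q ∧ (P → Q)) → (P → P) = 1 → 1 = 1
~P = ~0 = 1
Q → Q = 0 → 0 = 1
~P → (Q → Q) = 1 → 1 = 1
Q → (~P → (Q → Q)) = 0 → 1 = 1
((~Q ∧ (P → Q)) → (P → P)) → (Q → (~P → (Q → Q))) = 1 → 1 = 1
(((P ∨ ~P) → ((P ∨ P) → (Q → P))) ∧ ((Q → ~P) ∧ (P ∨ Q))) ∧ (((~Q ∧ (P → Q)) → (P → P)) → (Q → (~P → (Q → Q)))) = 0 ∧ 1 = 0
This gives 0 ≠ 1.

No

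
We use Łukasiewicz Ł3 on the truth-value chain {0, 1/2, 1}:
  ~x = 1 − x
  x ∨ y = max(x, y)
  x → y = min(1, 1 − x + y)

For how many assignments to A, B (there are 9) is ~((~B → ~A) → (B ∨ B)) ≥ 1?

A = 0, B = 0 ↦ 1  ≥
A = 0, B = 1/2 ↦ 1/2  <
A = 0, B = 1 ↦ 0  <
A = 1/2, B = 0 ↦ 1/2  <
A = 1/2, B = 1/2 ↦ 1/2  <
A = 1/2, B = 1 ↦ 0  <
A = 1, B = 0 ↦ 0  <
A = 1, B = 1/2 ↦ 0  <
A = 1, B = 1 ↦ 0  <
So 1 of the 9 assignments meets the threshold.

1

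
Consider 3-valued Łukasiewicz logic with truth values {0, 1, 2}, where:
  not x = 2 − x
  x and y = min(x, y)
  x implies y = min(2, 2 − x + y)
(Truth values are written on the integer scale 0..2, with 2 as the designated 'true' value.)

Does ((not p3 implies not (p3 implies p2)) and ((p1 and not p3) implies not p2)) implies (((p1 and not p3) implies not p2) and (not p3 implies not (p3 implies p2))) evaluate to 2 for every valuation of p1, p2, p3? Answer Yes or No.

Yes

At p1 = 1, p2 = 0, p3 = 0, for instance:
not p3 = not 0 = 2
p3 implies p2 = 0 implies 0 = 2
not (p3 implies p2) = not 2 = 0
not p3 implies not (p3 implies p2) = 2 implies 0 = 0
not p3 = not 0 = 2
p1 and not p3 = 1 and 2 = 1
not p2 = not 0 = 2
(p1 and not p3) implies not p2 = 1 implies 2 = 2
(not p3 implies not (p3 implies p2)) and ((p1 and not p3) implies not p2) = 0 and 2 = 0
((p1 and not p3) implies not p2) and (not p3 implies not (p3 implies p2)) = 2 and 0 = 0
((not p3 implies not (p3 implies p2)) and ((p1 and not p3) implies not p2)) implies (((p1 and not p3) implies not p2) and (not p3 implies not (p3 implies p2))) = 0 implies 0 = 2
and checking the remaining 26 assignments likewise gives ≥ 2 in every case.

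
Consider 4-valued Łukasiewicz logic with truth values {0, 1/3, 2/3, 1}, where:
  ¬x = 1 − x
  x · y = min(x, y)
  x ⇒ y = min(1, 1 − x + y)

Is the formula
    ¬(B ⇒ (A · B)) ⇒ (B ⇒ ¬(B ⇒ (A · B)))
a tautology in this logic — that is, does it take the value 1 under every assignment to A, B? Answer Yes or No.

Yes

A = 0, B = 0 ↦ 1
A = 0, B = 1/3 ↦ 1
A = 0, B = 2/3 ↦ 1
A = 0, B = 1 ↦ 1
A = 1/3, B = 0 ↦ 1
A = 1/3, B = 1/3 ↦ 1
A = 1/3, B = 2/3 ↦ 1
A = 1/3, B = 1 ↦ 1
A = 2/3, B = 0 ↦ 1
A = 2/3, B = 1/3 ↦ 1
A = 2/3, B = 2/3 ↦ 1
A = 2/3, B = 1 ↦ 1
A = 1, B = 0 ↦ 1
A = 1, B = 1/3 ↦ 1
A = 1, B = 2/3 ↦ 1
A = 1, B = 1 ↦ 1
Every assignment gives a value ≥ 1.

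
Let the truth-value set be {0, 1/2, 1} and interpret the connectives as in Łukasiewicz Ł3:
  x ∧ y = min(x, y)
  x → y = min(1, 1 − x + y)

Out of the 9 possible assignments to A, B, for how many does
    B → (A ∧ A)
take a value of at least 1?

6

A = 0, B = 0 ↦ 1  ≥
A = 0, B = 1/2 ↦ 1/2  <
A = 0, B = 1 ↦ 0  <
A = 1/2, B = 0 ↦ 1  ≥
A = 1/2, B = 1/2 ↦ 1  ≥
A = 1/2, B = 1 ↦ 1/2  <
A = 1, B = 0 ↦ 1  ≥
A = 1, B = 1/2 ↦ 1  ≥
A = 1, B = 1 ↦ 1  ≥
So 6 of the 9 assignments meet the threshold.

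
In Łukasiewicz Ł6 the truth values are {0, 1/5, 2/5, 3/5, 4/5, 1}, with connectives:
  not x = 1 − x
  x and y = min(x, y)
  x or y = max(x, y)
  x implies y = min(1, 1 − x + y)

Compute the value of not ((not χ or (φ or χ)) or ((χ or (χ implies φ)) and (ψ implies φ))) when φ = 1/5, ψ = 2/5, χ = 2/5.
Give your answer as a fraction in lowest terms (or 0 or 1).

not χ = not 2/5 = 3/5
φ or χ = 1/5 or 2/5 = 2/5
not χ or (φ or χ) = 3/5 or 2/5 = 3/5
χ implies φ = 2/5 implies 1/5 = 4/5
χ or (χ implies φ) = 2/5 or 4/5 = 4/5
ψ implies φ = 2/5 implies 1/5 = 4/5
(χ or (χ implies φ)) and (ψ implies φ) = 4/5 and 4/5 = 4/5
(not χ or (φ or χ)) or ((χ or (χ implies φ)) and (ψ implies φ)) = 3/5 or 4/5 = 4/5
not ((not χ or (φ or χ)) or ((χ or (χ implies φ)) and (ψ implies φ))) = not 4/5 = 1/5

1/5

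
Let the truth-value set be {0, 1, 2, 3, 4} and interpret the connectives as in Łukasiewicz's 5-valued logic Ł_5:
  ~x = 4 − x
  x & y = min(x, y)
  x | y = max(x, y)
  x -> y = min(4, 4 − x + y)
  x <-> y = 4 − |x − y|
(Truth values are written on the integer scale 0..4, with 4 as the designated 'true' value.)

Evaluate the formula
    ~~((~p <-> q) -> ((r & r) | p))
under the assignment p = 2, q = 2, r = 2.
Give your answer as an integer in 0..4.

~p = ~2 = 2
~p <-> q = 2 <-> 2 = 4
r & r = 2 & 2 = 2
(r & r) | p = 2 | 2 = 2
(~p <-> q) -> ((r & r) | p) = 4 -> 2 = 2
~((~p <-> q) -> ((r & r) | p)) = ~2 = 2
~~((~p <-> q) -> ((r & r) | p)) = ~2 = 2

2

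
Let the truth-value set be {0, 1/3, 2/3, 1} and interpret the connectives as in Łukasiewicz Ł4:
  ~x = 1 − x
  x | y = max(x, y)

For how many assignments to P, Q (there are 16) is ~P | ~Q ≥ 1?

P = 0, Q = 0 ↦ 1  ≥
P = 0, Q = 1/3 ↦ 1  ≥
P = 0, Q = 2/3 ↦ 1  ≥
P = 0, Q = 1 ↦ 1  ≥
P = 1/3, Q = 0 ↦ 1  ≥
P = 1/3, Q = 1/3 ↦ 2/3  <
P = 1/3, Q = 2/3 ↦ 2/3  <
P = 1/3, Q = 1 ↦ 2/3  <
P = 2/3, Q = 0 ↦ 1  ≥
P = 2/3, Q = 1/3 ↦ 2/3  <
P = 2/3, Q = 2/3 ↦ 1/3  <
P = 2/3, Q = 1 ↦ 1/3  <
P = 1, Q = 0 ↦ 1  ≥
P = 1, Q = 1/3 ↦ 2/3  <
P = 1, Q = 2/3 ↦ 1/3  <
P = 1, Q = 1 ↦ 0  <
So 7 of the 16 assignments meet the threshold.

7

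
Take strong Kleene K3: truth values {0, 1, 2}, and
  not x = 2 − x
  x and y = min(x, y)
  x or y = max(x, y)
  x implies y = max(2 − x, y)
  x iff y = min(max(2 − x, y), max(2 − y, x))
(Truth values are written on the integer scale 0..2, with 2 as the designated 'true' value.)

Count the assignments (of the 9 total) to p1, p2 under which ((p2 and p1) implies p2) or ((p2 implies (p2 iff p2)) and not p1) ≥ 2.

p1 = 0, p2 = 0 ↦ 2  ≥
p1 = 0, p2 = 1 ↦ 2  ≥
p1 = 0, p2 = 2 ↦ 2  ≥
p1 = 1, p2 = 0 ↦ 2  ≥
p1 = 1, p2 = 1 ↦ 1  <
p1 = 1, p2 = 2 ↦ 2  ≥
p1 = 2, p2 = 0 ↦ 2  ≥
p1 = 2, p2 = 1 ↦ 1  <
p1 = 2, p2 = 2 ↦ 2  ≥
So 7 of the 9 assignments meet the threshold.

7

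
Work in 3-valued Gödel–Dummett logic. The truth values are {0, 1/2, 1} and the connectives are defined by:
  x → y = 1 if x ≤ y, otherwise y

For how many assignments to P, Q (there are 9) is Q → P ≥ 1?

P = 0, Q = 0 ↦ 1  ≥
P = 0, Q = 1/2 ↦ 0  <
P = 0, Q = 1 ↦ 0  <
P = 1/2, Q = 0 ↦ 1  ≥
P = 1/2, Q = 1/2 ↦ 1  ≥
P = 1/2, Q = 1 ↦ 1/2  <
P = 1, Q = 0 ↦ 1  ≥
P = 1, Q = 1/2 ↦ 1  ≥
P = 1, Q = 1 ↦ 1  ≥
So 6 of the 9 assignments meet the threshold.

6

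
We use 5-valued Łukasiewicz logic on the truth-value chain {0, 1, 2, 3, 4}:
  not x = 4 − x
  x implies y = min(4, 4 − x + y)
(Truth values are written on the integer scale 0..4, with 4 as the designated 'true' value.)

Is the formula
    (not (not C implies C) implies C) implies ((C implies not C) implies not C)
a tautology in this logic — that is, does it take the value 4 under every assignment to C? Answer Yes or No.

No

Counterexample: take C = 2.
not C = not 2 = 2
not C implies C = 2 implies 2 = 4
not (not C implies C) = not 4 = 0
not (not C implies C) implies C = 0 implies 2 = 4
not C = not 2 = 2
C implies not C = 2 implies 2 = 4
not C = not 2 = 2
(C implies not C) implies not C = 4 implies 2 = 2
(not (not C implies C) implies C) implies ((C implies not C) implies not C) = 4 implies 2 = 2
This gives 2 ≠ 4.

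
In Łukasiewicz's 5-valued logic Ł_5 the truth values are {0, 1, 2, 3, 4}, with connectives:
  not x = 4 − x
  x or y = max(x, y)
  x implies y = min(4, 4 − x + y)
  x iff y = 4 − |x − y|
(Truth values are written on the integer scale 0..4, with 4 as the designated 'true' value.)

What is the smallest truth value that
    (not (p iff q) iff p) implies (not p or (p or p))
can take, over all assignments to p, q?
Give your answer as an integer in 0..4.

2

Take p = 2, q = 0:
p iff q = 2 iff 0 = 2
not (p iff q) = not 2 = 2
not (p iff q) iff p = 2 iff 2 = 4
not p = not 2 = 2
p or p = 2 or 2 = 2
not p or (p or p) = 2 or 2 = 2
(not (p iff q) iff p) implies (not p or (p or p)) = 4 implies 2 = 2
No assignment yields a value below 2, so this is the minimum.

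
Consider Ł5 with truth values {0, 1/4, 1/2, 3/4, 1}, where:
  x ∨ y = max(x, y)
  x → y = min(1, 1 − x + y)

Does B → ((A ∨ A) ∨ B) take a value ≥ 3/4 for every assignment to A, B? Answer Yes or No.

At A = 0, B = 3/4, for instance:
A ∨ A = 0 ∨ 0 = 0
(A ∨ A) ∨ B = 0 ∨ 3/4 = 3/4
B → ((A ∨ A) ∨ B) = 3/4 → 3/4 = 1
and checking the remaining 24 assignments likewise gives ≥ 3/4 in every case.

Yes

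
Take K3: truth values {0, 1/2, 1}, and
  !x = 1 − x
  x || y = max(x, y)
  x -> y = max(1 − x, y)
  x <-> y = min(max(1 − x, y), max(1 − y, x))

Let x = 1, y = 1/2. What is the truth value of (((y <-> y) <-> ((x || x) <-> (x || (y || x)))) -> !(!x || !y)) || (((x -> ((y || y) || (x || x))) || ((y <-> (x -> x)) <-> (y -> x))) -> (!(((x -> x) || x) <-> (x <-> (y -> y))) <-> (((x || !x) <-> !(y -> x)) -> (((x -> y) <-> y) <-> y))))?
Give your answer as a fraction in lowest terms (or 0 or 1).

y <-> y = 1/2 <-> 1/2 = 1/2
x || x = 1 || 1 = 1
y || x = 1/2 || 1 = 1
x || (y || x) = 1 || 1 = 1
(x || x) <-> (x || (y || x)) = 1 <-> 1 = 1
(y <-> y) <-> ((x || x) <-> (x || (y || x))) = 1/2 <-> 1 = 1/2
!x = !1 = 0
!y = !1/2 = 1/2
!x || !y = 0 || 1/2 = 1/2
!(!x || !y) = !1/2 = 1/2
((y <-> y) <-> ((x || x) <-> (x || (y || x)))) -> !(!x || !y) = 1/2 -> 1/2 = 1/2
y || y = 1/2 || 1/2 = 1/2
x || x = 1 || 1 = 1
(y || y) || (x || x) = 1/2 || 1 = 1
x -> ((y || y) || (x || x)) = 1 -> 1 = 1
x -> x = 1 -> 1 = 1
y <-> (x -> x) = 1/2 <-> 1 = 1/2
y -> x = 1/2 -> 1 = 1
(y <-> (x -> x)) <-> (y -> x) = 1/2 <-> 1 = 1/2
(x -> ((y || y) || (x || x))) || ((y <-> (x -> x)) <-> (y -> x)) = 1 || 1/2 = 1
x -> x = 1 -> 1 = 1
(x -> x) || x = 1 || 1 = 1
y -> y = 1/2 -> 1/2 = 1/2
x <-> (y -> y) = 1 <-> 1/2 = 1/2
((x -> x) || x) <-> (x <-> (y -> y)) = 1 <-> 1/2 = 1/2
!(((x -> x) || x) <-> (x <-> (y -> y))) = !1/2 = 1/2
!x = !1 = 0
x || !x = 1 || 0 = 1
y -> x = 1/2 -> 1 = 1
!(y -> x) = !1 = 0
(x || !x) <-> !(y -> x) = 1 <-> 0 = 0
x -> y = 1 -> 1/2 = 1/2
(x -> y) <-> y = 1/2 <-> 1/2 = 1/2
((x -> y) <-> y) <-> y = 1/2 <-> 1/2 = 1/2
((x || !x) <-> !(y -> x)) -> (((x -> y) <-> y) <-> y) = 0 -> 1/2 = 1
!(((x -> x) || x) <-> (x <-> (y -> y))) <-> (((x || !x) <-> !(y -> x)) -> (((x -> y) <-> y) <-> y)) = 1/2 <-> 1 = 1/2
((x -> ((y || y) || (x || x))) || ((y <-> (x -> x)) <-> (y -> x))) -> (!(((x -> x) || x) <-> (x <-> (y -> y))) <-> (((x || !x) <-> !(y -> x)) -> (((x -> y) <-> y) <-> y))) = 1 -> 1/2 = 1/2
(((y <-> y) <-> ((x || x) <-> (x || (y || x)))) -> !(!x || !y)) || (((x -> ((y || y) || (x || x))) || ((y <-> (x -> x)) <-> (y -> x))) -> (!(((x -> x) || x) <-> (x <-> (y -> y))) <-> (((x || !x) <-> !(y -> x)) -> (((x -> y) <-> y) <-> y)))) = 1/2 || 1/2 = 1/2

1/2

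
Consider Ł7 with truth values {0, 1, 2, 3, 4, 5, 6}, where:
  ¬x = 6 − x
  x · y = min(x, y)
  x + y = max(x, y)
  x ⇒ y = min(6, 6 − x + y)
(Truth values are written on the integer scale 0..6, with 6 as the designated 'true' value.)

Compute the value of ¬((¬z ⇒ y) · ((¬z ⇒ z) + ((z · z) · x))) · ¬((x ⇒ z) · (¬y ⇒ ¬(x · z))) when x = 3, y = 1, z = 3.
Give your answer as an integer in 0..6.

¬z = ¬3 = 3
¬z ⇒ y = 3 ⇒ 1 = 4
¬z = ¬3 = 3
¬z ⇒ z = 3 ⇒ 3 = 6
z · z = 3 · 3 = 3
(z · z) · x = 3 · 3 = 3
(¬z ⇒ z) + ((z · z) · x) = 6 + 3 = 6
(¬z ⇒ y) · ((¬z ⇒ z) + ((z · z) · x)) = 4 · 6 = 4
¬((¬z ⇒ y) · ((¬z ⇒ z) + ((z · z) · x))) = ¬4 = 2
x ⇒ z = 3 ⇒ 3 = 6
¬y = ¬1 = 5
x · z = 3 · 3 = 3
¬(x · z) = ¬3 = 3
¬y ⇒ ¬(x · z) = 5 ⇒ 3 = 4
(x ⇒ z) · (¬y ⇒ ¬(x · z)) = 6 · 4 = 4
¬((x ⇒ z) · (¬y ⇒ ¬(x · z))) = ¬4 = 2
¬((¬z ⇒ y) · ((¬z ⇒ z) + ((z · z) · x))) · ¬((x ⇒ z) · (¬y ⇒ ¬(x · z))) = 2 · 2 = 2

2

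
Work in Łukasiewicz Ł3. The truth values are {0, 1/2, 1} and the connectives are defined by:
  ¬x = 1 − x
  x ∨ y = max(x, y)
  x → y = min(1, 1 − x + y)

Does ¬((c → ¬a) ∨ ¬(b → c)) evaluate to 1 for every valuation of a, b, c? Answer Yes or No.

No

Counterexample: take a = 0, b = 0, c = 0.
¬a = ¬0 = 1
c → ¬a = 0 → 1 = 1
b → c = 0 → 0 = 1
¬(b → c) = ¬1 = 0
(c → ¬a) ∨ ¬(b → c) = 1 ∨ 0 = 1
¬((c → ¬a) ∨ ¬(b → c)) = ¬1 = 0
This gives 0 ≠ 1.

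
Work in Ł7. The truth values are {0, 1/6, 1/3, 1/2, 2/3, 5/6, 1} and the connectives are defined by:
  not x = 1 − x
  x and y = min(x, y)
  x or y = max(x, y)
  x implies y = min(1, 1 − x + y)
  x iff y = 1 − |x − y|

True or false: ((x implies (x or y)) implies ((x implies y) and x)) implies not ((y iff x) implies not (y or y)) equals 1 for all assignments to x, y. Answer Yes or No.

No

Counterexample: take x = 1/6, y = 0.
x or y = 1/6 or 0 = 1/6
x implies (x or y) = 1/6 implies 1/6 = 1
x implies y = 1/6 implies 0 = 5/6
(x implies y) and x = 5/6 and 1/6 = 1/6
(x implies (x or y)) implies ((x implies y) and x) = 1 implies 1/6 = 1/6
y iff x = 0 iff 1/6 = 5/6
y or y = 0 or 0 = 0
not (y or y) = not 0 = 1
(y iff x) implies not (y or y) = 5/6 implies 1 = 1
not ((y iff x) implies not (y or y)) = not 1 = 0
((x implies (x or y)) implies ((x implies y) and x)) implies not ((y iff x) implies not (y or y)) = 1/6 implies 0 = 5/6
This gives 5/6 ≠ 1.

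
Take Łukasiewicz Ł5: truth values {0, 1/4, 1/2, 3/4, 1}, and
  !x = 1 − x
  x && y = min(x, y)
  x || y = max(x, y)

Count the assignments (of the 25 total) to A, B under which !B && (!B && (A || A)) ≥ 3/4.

value 1: 1 assignment (counts)
value 3/4: 3 assignments (counts)
value 1/2: 5 assignments
value 1/4: 7 assignments
value 0: 9 assignments
So 4 of the 25 assignments meet the threshold.

4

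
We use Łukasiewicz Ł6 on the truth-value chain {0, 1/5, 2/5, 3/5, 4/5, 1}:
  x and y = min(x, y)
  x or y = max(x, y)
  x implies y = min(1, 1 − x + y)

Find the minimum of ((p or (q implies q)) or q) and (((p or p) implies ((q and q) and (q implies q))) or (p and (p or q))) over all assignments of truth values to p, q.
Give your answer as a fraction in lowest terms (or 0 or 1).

Take p = 2/5, q = 0:
q implies q = 0 implies 0 = 1
p or (q implies q) = 2/5 or 1 = 1
(p or (q implies q)) or q = 1 or 0 = 1
p or p = 2/5 or 2/5 = 2/5
q and q = 0 and 0 = 0
q implies q = 0 implies 0 = 1
(q and q) and (q implies q) = 0 and 1 = 0
(p or p) implies ((q and q) and (q implies q)) = 2/5 implies 0 = 3/5
p or q = 2/5 or 0 = 2/5
p and (p or q) = 2/5 and 2/5 = 2/5
((p or p) implies ((q and q) and (q implies q))) or (p and (p or q)) = 3/5 or 2/5 = 3/5
((p or (q implies q)) or q) and (((p or p) implies ((q and q) and (q implies q))) or (p and (p or q))) = 1 and 3/5 = 3/5
No assignment yields a value below 3/5, so this is the minimum.

3/5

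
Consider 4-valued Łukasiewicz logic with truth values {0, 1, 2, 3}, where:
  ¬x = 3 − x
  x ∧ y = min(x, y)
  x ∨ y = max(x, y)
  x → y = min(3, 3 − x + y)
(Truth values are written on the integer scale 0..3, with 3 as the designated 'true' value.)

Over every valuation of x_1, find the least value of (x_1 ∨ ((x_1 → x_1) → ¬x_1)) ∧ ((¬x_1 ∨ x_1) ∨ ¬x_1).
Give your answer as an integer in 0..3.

Take x_1 = 1:
x_1 → x_1 = 1 → 1 = 3
¬x_1 = ¬1 = 2
(x_1 → x_1) → ¬x_1 = 3 → 2 = 2
x_1 ∨ ((x_1 → x_1) → ¬x_1) = 1 ∨ 2 = 2
¬x_1 = ¬1 = 2
¬x_1 ∨ x_1 = 2 ∨ 1 = 2
¬x_1 = ¬1 = 2
(¬x_1 ∨ x_1) ∨ ¬x_1 = 2 ∨ 2 = 2
(x_1 ∨ ((x_1 → x_1) → ¬x_1)) ∧ ((¬x_1 ∨ x_1) ∨ ¬x_1) = 2 ∧ 2 = 2
No assignment yields a value below 2, so this is the minimum.

2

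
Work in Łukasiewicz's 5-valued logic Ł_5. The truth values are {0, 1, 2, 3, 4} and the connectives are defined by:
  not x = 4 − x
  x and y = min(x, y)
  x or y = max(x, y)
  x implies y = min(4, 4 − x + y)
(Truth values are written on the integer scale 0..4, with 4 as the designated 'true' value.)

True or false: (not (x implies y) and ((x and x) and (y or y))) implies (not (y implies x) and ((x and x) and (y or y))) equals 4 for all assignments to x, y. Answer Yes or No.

Counterexample: take x = 2, y = 1.
x implies y = 2 implies 1 = 3
not (x implies y) = not 3 = 1
x and x = 2 and 2 = 2
y or y = 1 or 1 = 1
(x and x) and (y or y) = 2 and 1 = 1
not (x implies y) and ((x and x) and (y or y)) = 1 and 1 = 1
y implies x = 1 implies 2 = 4
not (y implies x) = not 4 = 0
x and x = 2 and 2 = 2
y or y = 1 or 1 = 1
(x and x) and (y or y) = 2 and 1 = 1
not (y implies x) and ((x and x) and (y or y)) = 0 and 1 = 0
(not (x implies y) and ((x and x) and (y or y))) implies (not (y implies x) and ((x and x) and (y or y))) = 1 implies 0 = 3
This gives 3 ≠ 4.

No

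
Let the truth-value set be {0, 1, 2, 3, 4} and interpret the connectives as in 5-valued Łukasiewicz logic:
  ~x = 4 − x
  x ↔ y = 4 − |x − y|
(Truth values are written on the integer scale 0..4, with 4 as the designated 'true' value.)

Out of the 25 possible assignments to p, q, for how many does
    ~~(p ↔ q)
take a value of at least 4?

value 4: 5 assignments (counts)
value 3: 8 assignments
value 2: 6 assignments
value 1: 4 assignments
value 0: 2 assignments
So 5 of the 25 assignments meet the threshold.

5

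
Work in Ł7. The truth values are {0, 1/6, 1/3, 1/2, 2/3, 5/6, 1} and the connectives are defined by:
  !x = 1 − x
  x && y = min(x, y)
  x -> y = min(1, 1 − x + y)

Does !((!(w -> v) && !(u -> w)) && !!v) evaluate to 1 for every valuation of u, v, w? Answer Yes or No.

No

Counterexample: take u = 1/2, v = 1/6, w = 1/3.
w -> v = 1/3 -> 1/6 = 5/6
!(w -> v) = !5/6 = 1/6
u -> w = 1/2 -> 1/3 = 5/6
!(u -> w) = !5/6 = 1/6
!(w -> v) && !(u -> w) = 1/6 && 1/6 = 1/6
!v = !1/6 = 5/6
!!v = !5/6 = 1/6
(!(w -> v) && !(u -> w)) && !!v = 1/6 && 1/6 = 1/6
!((!(w -> v) && !(u -> w)) && !!v) = !1/6 = 5/6
This gives 5/6 ≠ 1.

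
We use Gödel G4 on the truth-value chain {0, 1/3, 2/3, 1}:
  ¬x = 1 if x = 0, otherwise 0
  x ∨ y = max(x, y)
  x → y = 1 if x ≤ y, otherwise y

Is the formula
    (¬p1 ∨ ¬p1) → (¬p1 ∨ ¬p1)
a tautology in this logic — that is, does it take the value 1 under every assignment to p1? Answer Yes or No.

Yes

p1 = 0 ↦ 1
p1 = 1/3 ↦ 1
p1 = 2/3 ↦ 1
p1 = 1 ↦ 1
Every assignment gives a value ≥ 1.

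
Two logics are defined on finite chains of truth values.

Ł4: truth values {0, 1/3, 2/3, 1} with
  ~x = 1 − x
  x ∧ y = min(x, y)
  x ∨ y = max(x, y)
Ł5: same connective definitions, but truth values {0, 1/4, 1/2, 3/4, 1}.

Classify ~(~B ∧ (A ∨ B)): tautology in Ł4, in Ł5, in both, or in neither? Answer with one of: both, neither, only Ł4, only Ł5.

In Ł4: at A = 0, B = 1/3 the value is 2/3 — not a tautology.
In Ł5: at A = 0, B = 1/4 the value is 3/4 — not a tautology.

neither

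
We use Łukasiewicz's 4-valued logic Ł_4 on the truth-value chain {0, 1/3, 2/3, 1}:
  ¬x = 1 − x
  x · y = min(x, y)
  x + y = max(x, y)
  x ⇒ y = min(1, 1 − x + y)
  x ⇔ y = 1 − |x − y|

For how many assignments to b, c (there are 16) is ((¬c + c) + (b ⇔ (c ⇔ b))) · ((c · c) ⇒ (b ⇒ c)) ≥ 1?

b = 0, c = 0 ↦ 1  ≥
b = 0, c = 1/3 ↦ 2/3  <
b = 0, c = 2/3 ↦ 2/3  <
b = 0, c = 1 ↦ 1  ≥
b = 1/3, c = 0 ↦ 1  ≥
b = 1/3, c = 1/3 ↦ 2/3  <
b = 1/3, c = 2/3 ↦ 2/3  <
b = 1/3, c = 1 ↦ 1  ≥
b = 2/3, c = 0 ↦ 1  ≥
b = 2/3, c = 1/3 ↦ 1  ≥
b = 2/3, c = 2/3 ↦ 2/3  <
b = 2/3, c = 1 ↦ 1  ≥
b = 1, c = 0 ↦ 1  ≥
b = 1, c = 1/3 ↦ 2/3  <
b = 1, c = 2/3 ↦ 2/3  <
b = 1, c = 1 ↦ 1  ≥
So 9 of the 16 assignments meet the threshold.

9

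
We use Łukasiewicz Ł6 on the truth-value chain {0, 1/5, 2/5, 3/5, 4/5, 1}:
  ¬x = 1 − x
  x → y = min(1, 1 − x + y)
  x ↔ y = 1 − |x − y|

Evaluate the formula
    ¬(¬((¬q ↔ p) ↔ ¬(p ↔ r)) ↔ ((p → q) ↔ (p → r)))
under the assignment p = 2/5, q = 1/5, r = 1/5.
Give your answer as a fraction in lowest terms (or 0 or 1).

¬q = ¬1/5 = 4/5
¬q ↔ p = 4/5 ↔ 2/5 = 3/5
p ↔ r = 2/5 ↔ 1/5 = 4/5
¬(p ↔ r) = ¬4/5 = 1/5
(¬q ↔ p) ↔ ¬(p ↔ r) = 3/5 ↔ 1/5 = 3/5
¬((¬q ↔ p) ↔ ¬(p ↔ r)) = ¬3/5 = 2/5
p → q = 2/5 → 1/5 = 4/5
p → r = 2/5 → 1/5 = 4/5
(p → q) ↔ (p → r) = 4/5 ↔ 4/5 = 1
¬((¬q ↔ p) ↔ ¬(p ↔ r)) ↔ ((p → q) ↔ (p → r)) = 2/5 ↔ 1 = 2/5
¬(¬((¬q ↔ p) ↔ ¬(p ↔ r)) ↔ ((p → q) ↔ (p → r))) = ¬2/5 = 3/5

3/5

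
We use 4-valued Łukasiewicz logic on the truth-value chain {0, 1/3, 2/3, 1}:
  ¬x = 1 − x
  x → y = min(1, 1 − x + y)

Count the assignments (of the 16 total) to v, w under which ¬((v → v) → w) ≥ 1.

v = 0, w = 0 ↦ 1  ≥
v = 0, w = 1/3 ↦ 2/3  <
v = 0, w = 2/3 ↦ 1/3  <
v = 0, w = 1 ↦ 0  <
v = 1/3, w = 0 ↦ 1  ≥
v = 1/3, w = 1/3 ↦ 2/3  <
v = 1/3, w = 2/3 ↦ 1/3  <
v = 1/3, w = 1 ↦ 0  <
v = 2/3, w = 0 ↦ 1  ≥
v = 2/3, w = 1/3 ↦ 2/3  <
v = 2/3, w = 2/3 ↦ 1/3  <
v = 2/3, w = 1 ↦ 0  <
v = 1, w = 0 ↦ 1  ≥
v = 1, w = 1/3 ↦ 2/3  <
v = 1, w = 2/3 ↦ 1/3  <
v = 1, w = 1 ↦ 0  <
So 4 of the 16 assignments meet the threshold.

4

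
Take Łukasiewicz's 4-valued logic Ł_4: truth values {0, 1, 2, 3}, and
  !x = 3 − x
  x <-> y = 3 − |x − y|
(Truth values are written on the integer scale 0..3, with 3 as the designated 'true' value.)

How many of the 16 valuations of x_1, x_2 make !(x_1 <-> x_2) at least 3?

x_1 = 0, x_2 = 0 ↦ 0  <
x_1 = 0, x_2 = 1 ↦ 1  <
x_1 = 0, x_2 = 2 ↦ 2  <
x_1 = 0, x_2 = 3 ↦ 3  ≥
x_1 = 1, x_2 = 0 ↦ 1  <
x_1 = 1, x_2 = 1 ↦ 0  <
x_1 = 1, x_2 = 2 ↦ 1  <
x_1 = 1, x_2 = 3 ↦ 2  <
x_1 = 2, x_2 = 0 ↦ 2  <
x_1 = 2, x_2 = 1 ↦ 1  <
x_1 = 2, x_2 = 2 ↦ 0  <
x_1 = 2, x_2 = 3 ↦ 1  <
x_1 = 3, x_2 = 0 ↦ 3  ≥
x_1 = 3, x_2 = 1 ↦ 2  <
x_1 = 3, x_2 = 2 ↦ 1  <
x_1 = 3, x_2 = 3 ↦ 0  <
So 2 of the 16 assignments meet the threshold.

2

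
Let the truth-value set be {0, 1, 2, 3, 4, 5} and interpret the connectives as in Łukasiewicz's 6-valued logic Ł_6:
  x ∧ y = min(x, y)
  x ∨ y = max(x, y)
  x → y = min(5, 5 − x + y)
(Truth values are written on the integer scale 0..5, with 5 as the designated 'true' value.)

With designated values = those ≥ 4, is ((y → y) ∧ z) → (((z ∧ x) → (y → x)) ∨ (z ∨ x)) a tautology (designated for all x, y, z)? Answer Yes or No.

At x = 1, y = 4, z = 0, for instance:
y → y = 4 → 4 = 5
(y → y) ∧ z = 5 ∧ 0 = 0
z ∧ x = 0 ∧ 1 = 0
y → x = 4 → 1 = 2
(z ∧ x) → (y → x) = 0 → 2 = 5
z ∨ x = 0 ∨ 1 = 1
((z ∧ x) → (y → x)) ∨ (z ∨ x) = 5 ∨ 1 = 5
((y → y) ∧ z) → (((z ∧ x) → (y → x)) ∨ (z ∨ x)) = 0 → 5 = 5
and checking the remaining 215 assignments likewise gives ≥ 4 in every case.

Yes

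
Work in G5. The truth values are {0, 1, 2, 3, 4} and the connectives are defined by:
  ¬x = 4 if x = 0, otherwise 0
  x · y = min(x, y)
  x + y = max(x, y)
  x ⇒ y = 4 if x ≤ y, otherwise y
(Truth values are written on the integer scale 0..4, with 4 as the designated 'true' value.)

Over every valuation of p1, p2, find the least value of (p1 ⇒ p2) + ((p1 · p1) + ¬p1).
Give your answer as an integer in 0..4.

1

Take p1 = 1, p2 = 0:
p1 ⇒ p2 = 1 ⇒ 0 = 0
p1 · p1 = 1 · 1 = 1
¬p1 = ¬1 = 0
(p1 · p1) + ¬p1 = 1 + 0 = 1
(p1 ⇒ p2) + ((p1 · p1) + ¬p1) = 0 + 1 = 1
No assignment yields a value below 1, so this is the minimum.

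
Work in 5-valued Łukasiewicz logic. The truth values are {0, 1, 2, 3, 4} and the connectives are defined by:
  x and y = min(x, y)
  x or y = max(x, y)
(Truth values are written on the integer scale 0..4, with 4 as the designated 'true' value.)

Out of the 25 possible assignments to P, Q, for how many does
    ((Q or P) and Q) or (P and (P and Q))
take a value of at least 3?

10

value 4: 5 assignments (counts)
value 3: 5 assignments (counts)
value 2: 5 assignments
value 1: 5 assignments
value 0: 5 assignments
So 10 of the 25 assignments meet the threshold.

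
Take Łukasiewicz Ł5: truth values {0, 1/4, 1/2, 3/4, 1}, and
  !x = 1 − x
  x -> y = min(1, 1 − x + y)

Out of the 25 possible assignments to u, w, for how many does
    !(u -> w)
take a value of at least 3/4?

3

value 1: 1 assignment (counts)
value 3/4: 2 assignments (counts)
value 1/2: 3 assignments
value 1/4: 4 assignments
value 0: 15 assignments
So 3 of the 25 assignments meet the threshold.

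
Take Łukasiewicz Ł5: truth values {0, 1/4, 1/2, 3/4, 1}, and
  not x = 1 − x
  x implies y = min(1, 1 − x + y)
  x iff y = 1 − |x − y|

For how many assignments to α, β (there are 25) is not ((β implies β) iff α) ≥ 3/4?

10

value 1: 5 assignments (counts)
value 3/4: 5 assignments (counts)
value 1/2: 5 assignments
value 1/4: 5 assignments
value 0: 5 assignments
So 10 of the 25 assignments meet the threshold.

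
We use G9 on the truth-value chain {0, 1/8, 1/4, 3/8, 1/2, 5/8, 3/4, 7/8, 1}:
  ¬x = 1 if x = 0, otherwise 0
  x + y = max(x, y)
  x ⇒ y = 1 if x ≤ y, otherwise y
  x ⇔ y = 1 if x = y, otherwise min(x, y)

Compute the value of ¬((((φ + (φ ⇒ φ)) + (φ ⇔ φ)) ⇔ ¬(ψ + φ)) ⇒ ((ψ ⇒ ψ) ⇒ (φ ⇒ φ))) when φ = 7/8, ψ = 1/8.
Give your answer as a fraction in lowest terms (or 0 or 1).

0

φ ⇒ φ = 7/8 ⇒ 7/8 = 1
φ + (φ ⇒ φ) = 7/8 + 1 = 1
φ ⇔ φ = 7/8 ⇔ 7/8 = 1
(φ + (φ ⇒ φ)) + (φ ⇔ φ) = 1 + 1 = 1
ψ + φ = 1/8 + 7/8 = 7/8
¬(ψ + φ) = ¬7/8 = 0
((φ + (φ ⇒ φ)) + (φ ⇔ φ)) ⇔ ¬(ψ + φ) = 1 ⇔ 0 = 0
ψ ⇒ ψ = 1/8 ⇒ 1/8 = 1
φ ⇒ φ = 7/8 ⇒ 7/8 = 1
(ψ ⇒ ψ) ⇒ (φ ⇒ φ) = 1 ⇒ 1 = 1
(((φ + (φ ⇒ φ)) + (φ ⇔ φ)) ⇔ ¬(ψ + φ)) ⇒ ((ψ ⇒ ψ) ⇒ (φ ⇒ φ)) = 0 ⇒ 1 = 1
¬((((φ + (φ ⇒ φ)) + (φ ⇔ φ)) ⇔ ¬(ψ + φ)) ⇒ ((ψ ⇒ ψ) ⇒ (φ ⇒ φ))) = ¬1 = 0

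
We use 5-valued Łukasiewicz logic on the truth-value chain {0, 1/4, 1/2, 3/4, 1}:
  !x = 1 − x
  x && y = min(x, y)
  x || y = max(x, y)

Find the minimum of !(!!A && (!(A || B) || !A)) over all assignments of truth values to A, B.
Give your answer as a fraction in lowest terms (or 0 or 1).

Take A = 1/2, B = 0:
!A = !1/2 = 1/2
!!A = !1/2 = 1/2
A || B = 1/2 || 0 = 1/2
!(A || B) = !1/2 = 1/2
!A = !1/2 = 1/2
!(A || B) || !A = 1/2 || 1/2 = 1/2
!!A && (!(A || B) || !A) = 1/2 && 1/2 = 1/2
!(!!A && (!(A || B) || !A)) = !1/2 = 1/2
No assignment yields a value below 1/2, so this is the minimum.

1/2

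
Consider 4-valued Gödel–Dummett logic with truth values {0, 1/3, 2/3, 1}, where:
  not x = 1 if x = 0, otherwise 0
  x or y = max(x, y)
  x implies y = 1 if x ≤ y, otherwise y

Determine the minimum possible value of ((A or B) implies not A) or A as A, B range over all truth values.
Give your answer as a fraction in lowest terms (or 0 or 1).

Take A = 1/3, B = 0:
A or B = 1/3 or 0 = 1/3
not A = not 1/3 = 0
(A or B) implies not A = 1/3 implies 0 = 0
((A or B) implies not A) or A = 0 or 1/3 = 1/3
No assignment yields a value below 1/3, so this is the minimum.

1/3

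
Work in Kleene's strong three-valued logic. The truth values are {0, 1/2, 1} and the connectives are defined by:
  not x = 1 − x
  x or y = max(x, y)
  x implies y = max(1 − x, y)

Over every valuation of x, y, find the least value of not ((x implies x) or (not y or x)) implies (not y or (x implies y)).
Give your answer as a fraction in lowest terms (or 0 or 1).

Take x = 1/2, y = 1/2:
x implies x = 1/2 implies 1/2 = 1/2
not y = not 1/2 = 1/2
not y or x = 1/2 or 1/2 = 1/2
(x implies x) or (not y or x) = 1/2 or 1/2 = 1/2
not ((x implies x) or (not y or x)) = not 1/2 = 1/2
not y = not 1/2 = 1/2
x implies y = 1/2 implies 1/2 = 1/2
not y or (x implies y) = 1/2 or 1/2 = 1/2
not ((x implies x) or (not y or x)) implies (not y or (x implies y)) = 1/2 implies 1/2 = 1/2
No assignment yields a value below 1/2, so this is the minimum.

1/2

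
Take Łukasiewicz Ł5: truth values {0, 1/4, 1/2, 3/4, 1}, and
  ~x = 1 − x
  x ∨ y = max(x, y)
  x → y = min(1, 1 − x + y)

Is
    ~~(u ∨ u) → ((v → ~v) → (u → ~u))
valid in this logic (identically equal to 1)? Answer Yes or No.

Counterexample: take u = 3/4, v = 0.
u ∨ u = 3/4 ∨ 3/4 = 3/4
~(u ∨ u) = ~3/4 = 1/4
~~(u ∨ u) = ~1/4 = 3/4
~v = ~0 = 1
v → ~v = 0 → 1 = 1
~u = ~3/4 = 1/4
u → ~u = 3/4 → 1/4 = 1/2
(v → ~v) → (u → ~u) = 1 → 1/2 = 1/2
~~(u ∨ u) → ((v → ~v) → (u → ~u)) = 3/4 → 1/2 = 3/4
This gives 3/4 ≠ 1.

No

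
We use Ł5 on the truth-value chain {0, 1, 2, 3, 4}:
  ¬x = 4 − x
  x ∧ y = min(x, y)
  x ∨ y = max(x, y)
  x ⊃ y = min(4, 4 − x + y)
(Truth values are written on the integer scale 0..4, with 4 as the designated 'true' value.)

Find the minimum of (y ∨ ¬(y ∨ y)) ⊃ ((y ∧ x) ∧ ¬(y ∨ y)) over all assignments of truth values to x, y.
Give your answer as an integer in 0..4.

0

Take x = 0, y = 0:
y ∨ y = 0 ∨ 0 = 0
¬(y ∨ y) = ¬0 = 4
y ∨ ¬(y ∨ y) = 0 ∨ 4 = 4
y ∧ x = 0 ∧ 0 = 0
y ∨ y = 0 ∨ 0 = 0
¬(y ∨ y) = ¬0 = 4
(y ∧ x) ∧ ¬(y ∨ y) = 0 ∧ 4 = 0
(y ∨ ¬(y ∨ y)) ⊃ ((y ∧ x) ∧ ¬(y ∨ y)) = 4 ⊃ 0 = 0
No assignment yields a value below 0, so this is the minimum.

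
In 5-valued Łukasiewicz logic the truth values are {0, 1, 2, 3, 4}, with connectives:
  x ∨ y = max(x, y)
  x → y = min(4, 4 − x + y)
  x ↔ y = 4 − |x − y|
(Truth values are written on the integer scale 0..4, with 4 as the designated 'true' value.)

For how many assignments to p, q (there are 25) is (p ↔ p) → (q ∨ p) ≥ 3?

16

value 4: 9 assignments (counts)
value 3: 7 assignments (counts)
value 2: 5 assignments
value 1: 3 assignments
value 0: 1 assignment
So 16 of the 25 assignments meet the threshold.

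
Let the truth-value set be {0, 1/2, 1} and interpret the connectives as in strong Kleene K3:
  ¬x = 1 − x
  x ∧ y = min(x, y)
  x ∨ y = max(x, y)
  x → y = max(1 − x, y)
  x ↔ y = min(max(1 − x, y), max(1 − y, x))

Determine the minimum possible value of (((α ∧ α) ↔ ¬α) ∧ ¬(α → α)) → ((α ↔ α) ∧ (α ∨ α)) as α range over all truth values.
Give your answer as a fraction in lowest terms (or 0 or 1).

1/2

Take α = 1/2:
α ∧ α = 1/2 ∧ 1/2 = 1/2
¬α = ¬1/2 = 1/2
(α ∧ α) ↔ ¬α = 1/2 ↔ 1/2 = 1/2
α → α = 1/2 → 1/2 = 1/2
¬(α → α) = ¬1/2 = 1/2
((α ∧ α) ↔ ¬α) ∧ ¬(α → α) = 1/2 ∧ 1/2 = 1/2
α ↔ α = 1/2 ↔ 1/2 = 1/2
α ∨ α = 1/2 ∨ 1/2 = 1/2
(α ↔ α) ∧ (α ∨ α) = 1/2 ∧ 1/2 = 1/2
(((α ∧ α) ↔ ¬α) ∧ ¬(α → α)) → ((α ↔ α) ∧ (α ∨ α)) = 1/2 → 1/2 = 1/2
No assignment yields a value below 1/2, so this is the minimum.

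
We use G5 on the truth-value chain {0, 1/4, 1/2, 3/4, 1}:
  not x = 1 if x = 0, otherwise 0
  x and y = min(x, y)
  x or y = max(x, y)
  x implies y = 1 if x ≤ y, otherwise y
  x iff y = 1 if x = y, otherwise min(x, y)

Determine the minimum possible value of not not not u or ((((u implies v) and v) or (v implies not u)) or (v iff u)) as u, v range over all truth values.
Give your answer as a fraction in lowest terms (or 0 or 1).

1/4

Take u = 1/2, v = 1/4:
not u = not 1/2 = 0
not not u = not 0 = 1
not not not u = not 1 = 0
u implies v = 1/2 implies 1/4 = 1/4
(u implies v) and v = 1/4 and 1/4 = 1/4
not u = not 1/2 = 0
v implies not u = 1/4 implies 0 = 0
((u implies v) and v) or (v implies not u) = 1/4 or 0 = 1/4
v iff u = 1/4 iff 1/2 = 1/4
(((u implies v) and v) or (v implies not u)) or (v iff u) = 1/4 or 1/4 = 1/4
not not not u or ((((u implies v) and v) or (v implies not u)) or (v iff u)) = 0 or 1/4 = 1/4
No assignment yields a value below 1/4, so this is the minimum.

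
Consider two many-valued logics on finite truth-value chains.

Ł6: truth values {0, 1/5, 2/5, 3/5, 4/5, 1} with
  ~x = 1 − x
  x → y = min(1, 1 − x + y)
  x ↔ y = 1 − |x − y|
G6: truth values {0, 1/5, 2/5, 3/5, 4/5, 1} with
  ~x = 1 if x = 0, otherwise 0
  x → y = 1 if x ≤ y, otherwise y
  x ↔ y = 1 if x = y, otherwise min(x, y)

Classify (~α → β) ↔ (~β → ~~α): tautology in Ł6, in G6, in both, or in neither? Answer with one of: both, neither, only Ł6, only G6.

In Ł6: every assignment gives 1 — tautology.
In G6: at α = 0, β = 1/5 the value is 1/5 — not a tautology.

only Ł6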